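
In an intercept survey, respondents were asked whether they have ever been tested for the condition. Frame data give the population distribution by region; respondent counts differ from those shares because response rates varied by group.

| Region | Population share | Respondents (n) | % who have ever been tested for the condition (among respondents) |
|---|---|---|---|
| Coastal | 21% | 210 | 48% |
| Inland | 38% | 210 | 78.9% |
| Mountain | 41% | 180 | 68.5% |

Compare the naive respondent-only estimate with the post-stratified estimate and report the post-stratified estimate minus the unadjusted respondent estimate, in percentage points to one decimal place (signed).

+3.2 percentage points

Unadjusted (pooled respondent) estimate weights by respondent counts:
  (210/600)×48 + (210/600)×78.9 + (180/600)×68.5 = 64.965%
Post-stratified estimate weights by population shares:
  0.21×48 + 0.38×78.9 + 0.41×68.5 = 68.147%
Difference = 68.147 − 64.965 = 3.182 pp.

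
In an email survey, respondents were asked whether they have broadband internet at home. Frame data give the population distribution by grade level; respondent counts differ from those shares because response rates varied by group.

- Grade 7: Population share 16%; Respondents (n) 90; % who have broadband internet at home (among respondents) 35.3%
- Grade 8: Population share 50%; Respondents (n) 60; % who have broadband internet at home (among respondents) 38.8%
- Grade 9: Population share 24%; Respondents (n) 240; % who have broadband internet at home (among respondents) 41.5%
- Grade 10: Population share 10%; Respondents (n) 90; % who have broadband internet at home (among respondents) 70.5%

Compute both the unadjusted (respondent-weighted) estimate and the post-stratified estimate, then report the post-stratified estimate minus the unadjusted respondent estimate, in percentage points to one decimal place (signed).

Unadjusted (pooled respondent) estimate weights by respondent counts:
  (90/480)×35.3 + (60/480)×38.8 + (240/480)×41.5 + (90/480)×70.5 = 45.4375%
Post-stratifying to population shares instead:
  0.16×35.3 + 0.5×38.8 + 0.24×41.5 + 0.1×70.5 = 42.058%
Difference = 42.058 − 45.4375 = -3.3795 pp.

-3.4 percentage points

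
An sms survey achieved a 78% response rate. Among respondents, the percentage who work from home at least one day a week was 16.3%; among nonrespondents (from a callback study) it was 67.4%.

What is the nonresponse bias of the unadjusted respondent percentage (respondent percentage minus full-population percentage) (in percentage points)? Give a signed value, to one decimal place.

-11.2 percentage points

Nonresponse fraction = 1 − 0.78 = 0.22.
Bias = (nonresponse fraction) × (respondent percentage − nonrespondent percentage)
     = 0.22 × (16.3 − 67.4) = 0.22 × -51.1 = -11.242.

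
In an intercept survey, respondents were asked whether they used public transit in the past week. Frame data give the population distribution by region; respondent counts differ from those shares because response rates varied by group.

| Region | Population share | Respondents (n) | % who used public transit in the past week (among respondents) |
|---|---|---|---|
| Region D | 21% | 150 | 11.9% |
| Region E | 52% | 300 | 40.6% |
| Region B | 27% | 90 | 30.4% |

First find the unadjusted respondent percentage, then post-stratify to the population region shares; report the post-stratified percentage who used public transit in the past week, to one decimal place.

31.8%

Unadjusted (pooled respondent) estimate weights by respondent counts:
  (150/540)×11.9 + (300/540)×40.6 + (90/540)×30.4 = 30.9278%
Post-stratifying to population shares instead:
  0.21×11.9 + 0.52×40.6 + 0.27×30.4 = 31.819%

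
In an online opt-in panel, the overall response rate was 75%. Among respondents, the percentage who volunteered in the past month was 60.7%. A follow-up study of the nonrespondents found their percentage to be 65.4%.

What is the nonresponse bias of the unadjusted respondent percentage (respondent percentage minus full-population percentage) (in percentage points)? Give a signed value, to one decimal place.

Nonresponse fraction = 1 − 0.75 = 0.25.
Bias = (nonresponse fraction) × (respondent percentage − nonrespondent percentage)
     = 0.25 × (60.7 − 65.4) = 0.25 × -4.7 = -1.175.

-1.2 percentage points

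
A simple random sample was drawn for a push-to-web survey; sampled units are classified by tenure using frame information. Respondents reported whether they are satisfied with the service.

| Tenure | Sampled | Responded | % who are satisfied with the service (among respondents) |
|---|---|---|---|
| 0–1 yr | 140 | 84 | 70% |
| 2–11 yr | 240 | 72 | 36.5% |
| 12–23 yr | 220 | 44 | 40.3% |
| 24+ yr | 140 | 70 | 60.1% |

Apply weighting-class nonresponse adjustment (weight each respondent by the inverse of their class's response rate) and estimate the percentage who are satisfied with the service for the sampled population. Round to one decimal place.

48.4%

Class response rates: 0–1 yr 84/140 = 60%, 2–11 yr 72/240 = 30%, 12–23 yr 44/220 = 20%, 24+ yr 70/140 = 50%.
Inverse-response-rate weighting restores each class to its sampled count, so class totals weight by n_sampled:
  0–1 yr: 140 × 70 = 9800
  2–11 yr: 240 × 36.5 = 8760
  12–23 yr: 220 × 40.3 = 8866
  24+ yr: 140 × 60.1 = 8414
Adjusted estimate = 35,840 / 740 = 48.4324 → 48.4%.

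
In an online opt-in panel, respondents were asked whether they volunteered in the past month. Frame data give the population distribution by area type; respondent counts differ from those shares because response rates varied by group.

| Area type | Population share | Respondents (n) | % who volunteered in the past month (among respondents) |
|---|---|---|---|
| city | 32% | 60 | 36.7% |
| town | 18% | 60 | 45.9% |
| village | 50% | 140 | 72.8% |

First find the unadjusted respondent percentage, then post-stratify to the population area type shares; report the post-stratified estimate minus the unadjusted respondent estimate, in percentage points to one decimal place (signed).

Without adjustment, the pooled respondent share is:
  (60/260)×36.7 + (60/260)×45.9 + (140/260)×72.8 = 58.2615%
Post-stratifying to population shares instead:
  0.32×36.7 + 0.18×45.9 + 0.5×72.8 = 56.406%
Difference = 56.406 − 58.2615 = -1.8555 pp.

-1.9 percentage points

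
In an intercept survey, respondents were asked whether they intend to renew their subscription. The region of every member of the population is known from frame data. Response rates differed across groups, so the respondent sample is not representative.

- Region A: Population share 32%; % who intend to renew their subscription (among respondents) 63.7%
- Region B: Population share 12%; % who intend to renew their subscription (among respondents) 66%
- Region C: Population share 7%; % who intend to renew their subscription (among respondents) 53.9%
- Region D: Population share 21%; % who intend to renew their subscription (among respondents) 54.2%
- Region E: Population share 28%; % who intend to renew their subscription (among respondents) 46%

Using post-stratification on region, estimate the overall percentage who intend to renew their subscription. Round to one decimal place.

56.3%

Reweight to the known region distribution:
  Region A: 0.32 × 63.7 = 20.384
  Region B: 0.12 × 66 = 7.92
  Region C: 0.07 × 53.9 = 3.773
  Region D: 0.21 × 54.2 = 11.382
  Region E: 0.28 × 46 = 12.88
Post-stratified estimate = 56.339 → 56.3%.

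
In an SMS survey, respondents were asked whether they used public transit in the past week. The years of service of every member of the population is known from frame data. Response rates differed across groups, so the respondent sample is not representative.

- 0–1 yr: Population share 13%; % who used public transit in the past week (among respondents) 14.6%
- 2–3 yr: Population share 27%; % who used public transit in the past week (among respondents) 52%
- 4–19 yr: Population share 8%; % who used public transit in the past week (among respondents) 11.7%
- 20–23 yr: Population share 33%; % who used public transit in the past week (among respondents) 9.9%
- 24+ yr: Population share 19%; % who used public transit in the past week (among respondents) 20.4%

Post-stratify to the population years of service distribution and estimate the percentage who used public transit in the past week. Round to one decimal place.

24.0%

Weight each group's respondent value by its population share:
  0–1 yr: 0.13 × 14.6 = 1.898
  2–3 yr: 0.27 × 52 = 14.04
  4–19 yr: 0.08 × 11.7 = 0.936
  20–23 yr: 0.33 × 9.9 = 3.267
  24+ yr: 0.19 × 20.4 = 3.876
Post-stratified estimate = 24.017 → 24.0%.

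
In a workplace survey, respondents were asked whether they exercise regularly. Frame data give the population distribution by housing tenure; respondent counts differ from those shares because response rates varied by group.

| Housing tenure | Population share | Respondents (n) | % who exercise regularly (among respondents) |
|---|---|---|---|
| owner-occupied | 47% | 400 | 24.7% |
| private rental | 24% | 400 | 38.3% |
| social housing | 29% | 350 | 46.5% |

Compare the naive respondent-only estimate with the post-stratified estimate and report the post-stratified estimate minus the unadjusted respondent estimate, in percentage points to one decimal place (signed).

-1.8 percentage points

Unadjusted (pooled respondent) estimate weights by respondent counts:
  (400/1150)×24.7 + (400/1150)×38.3 + (350/1150)×46.5 = 36.0652%
Post-stratifying to population shares instead:
  0.47×24.7 + 0.24×38.3 + 0.29×46.5 = 34.286%
Difference = 34.286 − 36.0652 = -1.7792 pp.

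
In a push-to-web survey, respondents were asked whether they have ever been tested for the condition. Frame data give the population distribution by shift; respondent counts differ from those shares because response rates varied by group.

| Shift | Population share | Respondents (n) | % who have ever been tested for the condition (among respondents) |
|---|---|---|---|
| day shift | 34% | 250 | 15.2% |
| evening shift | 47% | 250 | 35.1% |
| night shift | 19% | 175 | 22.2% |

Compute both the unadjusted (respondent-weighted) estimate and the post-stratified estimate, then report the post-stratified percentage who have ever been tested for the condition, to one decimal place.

Unadjusted (pooled respondent) estimate weights by respondent counts:
  (250/675)×15.2 + (250/675)×35.1 + (175/675)×22.2 = 24.3852%
Reweighting by population shift shares:
  0.34×15.2 + 0.47×35.1 + 0.19×22.2 = 25.883%

25.9%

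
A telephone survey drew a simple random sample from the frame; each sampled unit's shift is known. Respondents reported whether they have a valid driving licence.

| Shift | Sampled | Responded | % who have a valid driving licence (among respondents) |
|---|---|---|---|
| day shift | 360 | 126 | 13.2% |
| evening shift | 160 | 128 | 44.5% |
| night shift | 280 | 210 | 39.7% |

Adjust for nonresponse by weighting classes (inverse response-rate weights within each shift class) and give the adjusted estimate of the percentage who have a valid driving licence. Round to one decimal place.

28.7%

Class response rates: day shift 126/360 = 35%, evening shift 128/160 = 80%, night shift 210/280 = 75%.
Weighting each respondent by the inverse class response rate inflates each class back to its sampled size, so the class weight is n_sampled:
  day shift: 360 × 13.2 = 4752
  evening shift: 160 × 44.5 = 7120
  night shift: 280 × 39.7 = 11,116
Adjusted estimate = 22,988 / 800 = 28.735 → 28.7%.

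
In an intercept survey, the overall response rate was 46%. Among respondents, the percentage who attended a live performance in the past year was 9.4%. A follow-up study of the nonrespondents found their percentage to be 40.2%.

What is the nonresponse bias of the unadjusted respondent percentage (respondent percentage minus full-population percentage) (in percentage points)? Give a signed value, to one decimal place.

Nonresponse fraction = 1 − 0.46 = 0.54.
Bias = (nonresponse fraction) × (respondent percentage − nonrespondent percentage)
     = 0.54 × (9.4 − 40.2) = 0.54 × -30.8 = -16.632.

-16.6 percentage points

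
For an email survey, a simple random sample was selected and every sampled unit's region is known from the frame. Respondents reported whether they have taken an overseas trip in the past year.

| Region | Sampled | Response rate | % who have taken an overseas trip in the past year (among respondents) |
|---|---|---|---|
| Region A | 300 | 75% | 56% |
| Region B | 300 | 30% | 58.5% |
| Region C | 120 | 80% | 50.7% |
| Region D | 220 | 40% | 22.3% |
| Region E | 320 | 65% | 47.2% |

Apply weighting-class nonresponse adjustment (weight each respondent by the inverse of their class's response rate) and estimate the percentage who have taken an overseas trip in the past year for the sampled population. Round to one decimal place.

Inverse-response-rate weighting restores each class to its sampled count, so class totals weight by n_sampled:
  Region A: 300 × 56 = 16,800
  Region B: 300 × 58.5 = 17,550
  Region C: 120 × 50.7 = 6084
  Region D: 220 × 22.3 = 4906
  Region E: 320 × 47.2 = 15,104
Adjusted estimate = 60,444 / 1,260 = 47.9714 → 48.0%.

48.0%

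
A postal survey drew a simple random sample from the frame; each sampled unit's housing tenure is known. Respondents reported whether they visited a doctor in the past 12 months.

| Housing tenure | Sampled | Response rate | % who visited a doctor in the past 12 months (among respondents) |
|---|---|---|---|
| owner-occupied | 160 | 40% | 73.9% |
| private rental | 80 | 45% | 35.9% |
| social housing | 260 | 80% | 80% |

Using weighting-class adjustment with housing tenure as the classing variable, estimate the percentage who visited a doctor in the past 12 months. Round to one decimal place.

Inverse-response-rate weighting restores each class to its sampled count, so class totals weight by n_sampled:
  owner-occupied: 160 × 73.9 = 11,824
  private rental: 80 × 35.9 = 2872
  social housing: 260 × 80 = 20,800
Adjusted estimate = 35,496 / 500 = 70.992 → 71.0%.

71.0%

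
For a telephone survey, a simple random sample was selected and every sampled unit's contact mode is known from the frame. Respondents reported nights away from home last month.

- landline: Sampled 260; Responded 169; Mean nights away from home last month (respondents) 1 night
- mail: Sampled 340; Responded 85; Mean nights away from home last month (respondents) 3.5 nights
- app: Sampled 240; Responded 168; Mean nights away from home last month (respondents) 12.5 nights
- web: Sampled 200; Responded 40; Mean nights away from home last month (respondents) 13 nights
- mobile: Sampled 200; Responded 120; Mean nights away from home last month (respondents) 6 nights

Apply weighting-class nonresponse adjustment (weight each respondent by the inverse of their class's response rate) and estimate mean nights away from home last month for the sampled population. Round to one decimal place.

6.7

Class response rates: landline 169/260 = 65%, mail 85/340 = 25%, app 168/240 = 70%, web 40/200 = 20%, mobile 120/200 = 60%.
Weighting each respondent by the inverse class response rate inflates each class back to its sampled size, so the class weight is n_sampled:
  landline: 260 × 1 = 260
  mail: 340 × 3.5 = 1190
  app: 240 × 12.5 = 3000
  web: 200 × 13 = 2600
  mobile: 200 × 6 = 1200
Adjusted estimate = 8250 / 1,240 = 6.65323 → 6.7.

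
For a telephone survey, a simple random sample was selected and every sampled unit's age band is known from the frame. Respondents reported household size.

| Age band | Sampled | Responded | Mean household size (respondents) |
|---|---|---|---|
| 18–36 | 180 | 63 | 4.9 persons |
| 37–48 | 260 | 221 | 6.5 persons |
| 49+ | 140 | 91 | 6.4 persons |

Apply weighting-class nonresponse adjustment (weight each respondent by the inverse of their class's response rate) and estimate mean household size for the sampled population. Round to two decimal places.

Class response rates: 18–36 63/180 = 35%, 37–48 221/260 = 85%, 49+ 91/140 = 65%.
Inverse-response-rate weighting restores each class to its sampled count, so class totals weight by n_sampled:
  18–36: 180 × 4.9 = 882
  37–48: 260 × 6.5 = 1690
  49+: 140 × 6.4 = 896
Adjusted estimate = 3468 / 580 = 5.97931 → 5.98.

5.98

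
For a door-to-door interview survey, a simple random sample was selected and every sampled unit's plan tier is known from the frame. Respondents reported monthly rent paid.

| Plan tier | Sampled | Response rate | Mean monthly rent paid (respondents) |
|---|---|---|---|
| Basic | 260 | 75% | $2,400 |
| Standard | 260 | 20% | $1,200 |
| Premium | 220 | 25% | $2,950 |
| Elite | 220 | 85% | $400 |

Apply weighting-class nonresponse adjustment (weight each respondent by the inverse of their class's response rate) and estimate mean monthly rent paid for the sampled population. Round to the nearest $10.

$1,740

Weighting each respondent by the inverse class response rate inflates each class back to its sampled size, so the class weight is n_sampled:
  Basic: 260 × 2400 = 624,000
  Standard: 260 × 1200 = 312,000
  Premium: 220 × 2950 = 649,000
  Elite: 220 × 400 = 88,000
Adjusted estimate = 1,673,000 / 960 = 1742.71 → $1,740.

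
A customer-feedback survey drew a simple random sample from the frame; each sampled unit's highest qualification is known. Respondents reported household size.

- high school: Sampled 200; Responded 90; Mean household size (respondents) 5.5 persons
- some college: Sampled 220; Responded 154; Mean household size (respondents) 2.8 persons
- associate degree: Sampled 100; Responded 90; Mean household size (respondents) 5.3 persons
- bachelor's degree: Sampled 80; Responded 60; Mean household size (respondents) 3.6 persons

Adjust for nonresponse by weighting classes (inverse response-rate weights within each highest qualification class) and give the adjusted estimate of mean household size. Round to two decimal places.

4.22

Class response rates: high school 90/200 = 45%, some college 154/220 = 70%, associate degree 90/100 = 90%, bachelor's degree 60/80 = 75%.
With weight = n_sampled/n_responded per class, the weighted class total is n_sampled:
  high school: 200 × 5.5 = 1100
  some college: 220 × 2.8 = 616
  associate degree: 100 × 5.3 = 530
  bachelor's degree: 80 × 3.6 = 288
Adjusted estimate = 2534 / 600 = 4.22333 → 4.22.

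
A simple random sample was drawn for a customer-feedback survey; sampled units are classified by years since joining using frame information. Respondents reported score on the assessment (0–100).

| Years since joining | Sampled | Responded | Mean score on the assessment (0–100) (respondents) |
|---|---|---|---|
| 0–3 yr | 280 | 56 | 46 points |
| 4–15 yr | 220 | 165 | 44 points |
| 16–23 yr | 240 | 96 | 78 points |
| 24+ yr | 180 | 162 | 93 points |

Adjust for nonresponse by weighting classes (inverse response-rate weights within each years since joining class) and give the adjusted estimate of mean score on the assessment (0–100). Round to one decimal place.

63.1

Response rates by class: 0–3 yr 56/280 = 20%, 4–15 yr 165/220 = 75%, 16–23 yr 96/240 = 40%, 24+ yr 162/180 = 90%.
Inverse-response-rate weighting restores each class to its sampled count, so class totals weight by n_sampled:
  0–3 yr: 280 × 46 = 12,880
  4–15 yr: 220 × 44 = 9680
  16–23 yr: 240 × 78 = 18,720
  24+ yr: 180 × 93 = 16,740
Adjusted estimate = 58,020 / 920 = 63.0652 → 63.1.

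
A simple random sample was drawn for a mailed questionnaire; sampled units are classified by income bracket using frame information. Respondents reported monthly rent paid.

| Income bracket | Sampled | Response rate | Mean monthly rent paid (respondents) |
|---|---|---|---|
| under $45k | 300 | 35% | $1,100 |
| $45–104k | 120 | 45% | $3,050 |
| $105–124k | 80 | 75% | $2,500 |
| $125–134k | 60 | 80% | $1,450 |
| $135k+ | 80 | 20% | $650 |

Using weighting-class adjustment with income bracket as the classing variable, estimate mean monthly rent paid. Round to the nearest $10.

Each respondent's weight = sampled/responded in their class; summing within a class gives n_sampled, so:
  under $45k: 300 × 1100 = 330,000
  $45–104k: 120 × 3050 = 366,000
  $105–124k: 80 × 2500 = 200,000
  $125–134k: 60 × 1450 = 87,000
  $135k+: 80 × 650 = 52,000
Adjusted estimate = 1,035,000 / 640 = 1617.19 → $1,620.

$1,620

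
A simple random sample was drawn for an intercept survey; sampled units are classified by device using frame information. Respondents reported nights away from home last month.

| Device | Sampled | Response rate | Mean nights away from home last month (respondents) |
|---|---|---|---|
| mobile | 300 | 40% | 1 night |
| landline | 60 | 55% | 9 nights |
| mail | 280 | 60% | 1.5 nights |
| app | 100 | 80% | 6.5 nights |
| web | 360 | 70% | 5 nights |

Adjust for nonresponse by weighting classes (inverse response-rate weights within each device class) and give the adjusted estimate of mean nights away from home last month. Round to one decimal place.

Weighting each respondent by the inverse class response rate inflates each class back to its sampled size, so the class weight is n_sampled:
  mobile: 300 × 1 = 300
  landline: 60 × 9 = 540
  mail: 280 × 1.5 = 420
  app: 100 × 6.5 = 650
  web: 360 × 5 = 1800
Adjusted estimate = 3710 / 1,100 = 3.37273 → 3.4.

3.4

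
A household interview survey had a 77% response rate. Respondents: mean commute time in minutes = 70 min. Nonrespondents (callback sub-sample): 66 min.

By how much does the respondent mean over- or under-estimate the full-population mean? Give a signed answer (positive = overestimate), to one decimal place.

+0.9

Nonresponse fraction = 1 − 0.77 = 0.23.
Bias = (nonresponse fraction) × (respondent mean − nonrespondent mean)
     = 0.23 × (70 − 66) = 0.23 × 4 = 0.92.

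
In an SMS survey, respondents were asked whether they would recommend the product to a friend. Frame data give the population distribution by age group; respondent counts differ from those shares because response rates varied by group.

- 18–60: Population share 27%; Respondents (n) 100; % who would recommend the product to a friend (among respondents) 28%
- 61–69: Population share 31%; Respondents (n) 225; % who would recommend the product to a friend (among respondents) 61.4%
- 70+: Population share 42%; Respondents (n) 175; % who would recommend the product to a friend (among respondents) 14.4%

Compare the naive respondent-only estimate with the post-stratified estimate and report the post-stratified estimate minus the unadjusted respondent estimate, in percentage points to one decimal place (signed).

Without adjustment, the pooled respondent share is:
  (100/500)×28 + (225/500)×61.4 + (175/500)×14.4 = 38.27%
Reweighting by population age group shares:
  0.27×28 + 0.31×61.4 + 0.42×14.4 = 32.642%
Difference = 32.642 − 38.27 = -5.628 pp.

-5.6 percentage points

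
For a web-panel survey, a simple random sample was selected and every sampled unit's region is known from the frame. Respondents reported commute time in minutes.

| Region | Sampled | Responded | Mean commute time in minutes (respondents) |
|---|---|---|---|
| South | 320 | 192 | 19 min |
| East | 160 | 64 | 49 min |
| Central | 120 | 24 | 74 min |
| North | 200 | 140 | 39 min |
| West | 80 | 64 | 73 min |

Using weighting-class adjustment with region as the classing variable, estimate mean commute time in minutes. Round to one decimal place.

Response rates by class: South 192/320 = 60%, East 64/160 = 40%, Central 24/120 = 20%, North 140/200 = 70%, West 64/80 = 80%.
With weight = n_sampled/n_responded per class, the weighted class total is n_sampled:
  South: 320 × 19 = 6080
  East: 160 × 49 = 7840
  Central: 120 × 74 = 8880
  North: 200 × 39 = 7800
  West: 80 × 73 = 5840
Adjusted estimate = 36,440 / 880 = 41.4091 → 41.4.

41.4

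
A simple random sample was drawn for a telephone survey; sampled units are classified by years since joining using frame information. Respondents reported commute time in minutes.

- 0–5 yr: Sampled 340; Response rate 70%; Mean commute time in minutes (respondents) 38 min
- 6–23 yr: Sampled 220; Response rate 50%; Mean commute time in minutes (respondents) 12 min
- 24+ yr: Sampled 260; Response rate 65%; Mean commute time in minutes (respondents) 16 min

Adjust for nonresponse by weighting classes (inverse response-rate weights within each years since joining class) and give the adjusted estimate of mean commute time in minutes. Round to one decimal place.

24.0

Inverse-response-rate weighting restores each class to its sampled count, so class totals weight by n_sampled:
  0–5 yr: 340 × 38 = 12,920
  6–23 yr: 220 × 12 = 2640
  24+ yr: 260 × 16 = 4160
Adjusted estimate = 19,720 / 820 = 24.0488 → 24.0.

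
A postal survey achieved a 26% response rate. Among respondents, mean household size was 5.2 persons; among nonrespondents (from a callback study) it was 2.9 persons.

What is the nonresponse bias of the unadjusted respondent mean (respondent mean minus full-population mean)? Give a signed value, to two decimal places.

+1.70

Nonresponse fraction = 1 − 0.26 = 0.74.
Bias = (nonresponse fraction) × (respondent mean − nonrespondent mean)
     = 0.74 × (5.2 − 2.9) = 0.74 × 2.3 = 1.702.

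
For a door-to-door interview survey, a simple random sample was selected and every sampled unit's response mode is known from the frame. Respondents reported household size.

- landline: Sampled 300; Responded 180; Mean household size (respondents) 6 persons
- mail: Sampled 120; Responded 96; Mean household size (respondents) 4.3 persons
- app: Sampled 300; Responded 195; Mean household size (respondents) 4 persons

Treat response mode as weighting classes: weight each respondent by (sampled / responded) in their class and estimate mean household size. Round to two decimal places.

Class response rates: landline 180/300 = 60%, mail 96/120 = 80%, app 195/300 = 65%.
Inverse-response-rate weighting restores each class to its sampled count, so class totals weight by n_sampled:
  landline: 300 × 6 = 1800
  mail: 120 × 4.3 = 516
  app: 300 × 4 = 1200
Adjusted estimate = 3516 / 720 = 4.88333 → 4.88.

4.88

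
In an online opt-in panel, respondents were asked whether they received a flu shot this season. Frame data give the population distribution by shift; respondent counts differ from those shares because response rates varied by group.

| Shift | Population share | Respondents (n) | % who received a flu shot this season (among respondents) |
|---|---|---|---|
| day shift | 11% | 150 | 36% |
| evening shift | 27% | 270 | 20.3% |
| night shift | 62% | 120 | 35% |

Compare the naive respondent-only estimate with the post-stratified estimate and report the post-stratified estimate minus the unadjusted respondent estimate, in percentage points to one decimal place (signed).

+3.2 percentage points

Naive respondent-only estimate (weights = respondent counts):
  (150/540)×36 + (270/540)×20.3 + (120/540)×35 = 27.9278%
Post-stratified estimate weights by population shares:
  0.11×36 + 0.27×20.3 + 0.62×35 = 31.141%
Difference = 31.141 − 27.9278 = 3.2132 pp.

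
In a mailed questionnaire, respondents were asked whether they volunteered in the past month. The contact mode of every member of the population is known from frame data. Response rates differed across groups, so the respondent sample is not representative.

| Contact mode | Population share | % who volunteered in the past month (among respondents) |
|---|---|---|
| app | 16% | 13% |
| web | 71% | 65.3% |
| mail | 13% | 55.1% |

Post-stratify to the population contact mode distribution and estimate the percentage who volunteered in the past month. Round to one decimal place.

55.6%

Reweight to the known contact mode distribution:
  app: 0.16 × 13 = 2.08
  web: 0.71 × 65.3 = 46.363
  mail: 0.13 × 55.1 = 7.163
Post-stratified estimate = 55.606 → 55.6%.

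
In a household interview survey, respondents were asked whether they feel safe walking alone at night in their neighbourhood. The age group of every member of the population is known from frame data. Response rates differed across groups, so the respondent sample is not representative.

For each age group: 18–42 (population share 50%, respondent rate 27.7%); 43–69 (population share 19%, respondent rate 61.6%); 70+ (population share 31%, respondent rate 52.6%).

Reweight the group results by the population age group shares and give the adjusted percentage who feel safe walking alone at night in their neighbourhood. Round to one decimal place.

41.9%

Weight each group's respondent value by its population share:
  18–42: 0.5 × 27.7 = 13.85
  43–69: 0.19 × 61.6 = 11.704
  70+: 0.31 × 52.6 = 16.306
Post-stratified estimate = 41.86 → 41.9%.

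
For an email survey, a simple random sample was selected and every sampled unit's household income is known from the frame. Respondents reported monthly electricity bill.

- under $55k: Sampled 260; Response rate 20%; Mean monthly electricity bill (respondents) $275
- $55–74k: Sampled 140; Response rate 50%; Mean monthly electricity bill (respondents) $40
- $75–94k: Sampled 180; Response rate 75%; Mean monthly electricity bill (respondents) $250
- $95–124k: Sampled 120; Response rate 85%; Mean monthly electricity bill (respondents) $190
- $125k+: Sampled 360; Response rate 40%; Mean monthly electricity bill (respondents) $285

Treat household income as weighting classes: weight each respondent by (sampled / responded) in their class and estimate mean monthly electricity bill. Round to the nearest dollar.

$233

Each respondent's weight = sampled/responded in their class; summing within a class gives n_sampled, so:
  under $55k: 260 × 275 = 71,500
  $55–74k: 140 × 40 = 5600
  $75–94k: 180 × 250 = 45,000
  $95–124k: 120 × 190 = 22,800
  $125k+: 360 × 285 = 102,600
Adjusted estimate = 247,500 / 1,060 = 233.491 → $233.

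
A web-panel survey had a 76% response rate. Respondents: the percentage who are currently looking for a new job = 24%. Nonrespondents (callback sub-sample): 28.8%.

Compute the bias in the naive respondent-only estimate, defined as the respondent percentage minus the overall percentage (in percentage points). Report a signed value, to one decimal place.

Nonresponse fraction = 1 − 0.76 = 0.24.
Bias = (nonresponse fraction) × (respondent percentage − nonrespondent percentage)
     = 0.24 × (24 − 28.8) = 0.24 × -4.8 = -1.152.

-1.2 percentage points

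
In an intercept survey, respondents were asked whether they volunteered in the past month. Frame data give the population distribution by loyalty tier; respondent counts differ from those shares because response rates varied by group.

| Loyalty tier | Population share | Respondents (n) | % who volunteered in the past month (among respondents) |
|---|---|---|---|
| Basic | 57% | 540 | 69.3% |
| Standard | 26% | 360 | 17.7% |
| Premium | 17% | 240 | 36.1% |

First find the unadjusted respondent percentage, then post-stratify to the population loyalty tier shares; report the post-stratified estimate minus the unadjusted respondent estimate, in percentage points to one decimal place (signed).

+4.2 percentage points

Unadjusted (pooled respondent) estimate weights by respondent counts:
  (540/1140)×69.3 + (360/1140)×17.7 + (240/1140)×36.1 = 46.0158%
Post-stratified estimate weights by population shares:
  0.57×69.3 + 0.26×17.7 + 0.17×36.1 = 50.24%
Difference = 50.24 − 46.0158 = 4.2242 pp.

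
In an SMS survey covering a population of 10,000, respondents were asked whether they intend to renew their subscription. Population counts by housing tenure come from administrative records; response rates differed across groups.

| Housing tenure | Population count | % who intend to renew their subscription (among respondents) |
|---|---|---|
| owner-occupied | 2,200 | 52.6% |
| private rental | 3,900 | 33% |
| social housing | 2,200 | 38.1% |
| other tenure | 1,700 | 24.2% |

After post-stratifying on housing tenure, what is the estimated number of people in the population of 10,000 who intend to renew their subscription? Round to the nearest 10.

3,690

Each cell contributes its population count × the respondent rate:
  owner-occupied: 2,200 × 52.6% = 1157.2
  private rental: 3,900 × 33% = 1287
  social housing: 2,200 × 38.1% = 838.2
  other tenure: 1,700 × 24.2% = 411.4
Estimated total = 3693.8 → 3,690.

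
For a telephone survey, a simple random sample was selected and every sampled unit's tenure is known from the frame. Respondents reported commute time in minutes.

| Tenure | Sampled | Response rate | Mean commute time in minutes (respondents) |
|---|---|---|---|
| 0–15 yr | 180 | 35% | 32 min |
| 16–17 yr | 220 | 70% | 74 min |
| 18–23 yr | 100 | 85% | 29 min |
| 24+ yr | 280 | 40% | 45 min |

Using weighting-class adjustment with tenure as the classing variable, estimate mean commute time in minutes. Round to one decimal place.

Weighting each respondent by the inverse class response rate inflates each class back to its sampled size, so the class weight is n_sampled:
  0–15 yr: 180 × 32 = 5760
  16–17 yr: 220 × 74 = 16,280
  18–23 yr: 100 × 29 = 2900
  24+ yr: 280 × 45 = 12,600
Adjusted estimate = 37,540 / 780 = 48.1282 → 48.1.

48.1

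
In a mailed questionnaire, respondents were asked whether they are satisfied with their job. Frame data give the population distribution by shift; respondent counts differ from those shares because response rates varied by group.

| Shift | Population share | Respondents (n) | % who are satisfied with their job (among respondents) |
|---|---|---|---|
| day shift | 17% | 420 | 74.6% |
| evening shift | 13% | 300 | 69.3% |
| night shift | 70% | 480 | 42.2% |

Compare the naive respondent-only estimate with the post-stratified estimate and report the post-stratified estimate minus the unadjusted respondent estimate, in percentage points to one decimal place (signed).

Without adjustment, the pooled respondent share is:
  (420/1200)×74.6 + (300/1200)×69.3 + (480/1200)×42.2 = 60.315%
Post-stratifying to population shares instead:
  0.17×74.6 + 0.13×69.3 + 0.7×42.2 = 51.231%
Difference = 51.231 − 60.315 = -9.084 pp.

-9.1 percentage points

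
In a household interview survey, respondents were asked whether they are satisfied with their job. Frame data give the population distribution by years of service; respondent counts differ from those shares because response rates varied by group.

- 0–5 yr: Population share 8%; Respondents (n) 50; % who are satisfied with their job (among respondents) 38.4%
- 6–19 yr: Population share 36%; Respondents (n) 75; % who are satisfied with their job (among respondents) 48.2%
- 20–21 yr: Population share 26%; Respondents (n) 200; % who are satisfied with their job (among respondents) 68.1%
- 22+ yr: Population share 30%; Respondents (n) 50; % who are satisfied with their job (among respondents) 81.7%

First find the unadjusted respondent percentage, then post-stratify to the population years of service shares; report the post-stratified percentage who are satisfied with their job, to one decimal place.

62.6%

Without adjustment, the pooled respondent share is:
  (50/375)×38.4 + (75/375)×48.2 + (200/375)×68.1 + (50/375)×81.7 = 61.9733%
Reweighting by population years of service shares:
  0.08×38.4 + 0.36×48.2 + 0.26×68.1 + 0.3×81.7 = 62.64%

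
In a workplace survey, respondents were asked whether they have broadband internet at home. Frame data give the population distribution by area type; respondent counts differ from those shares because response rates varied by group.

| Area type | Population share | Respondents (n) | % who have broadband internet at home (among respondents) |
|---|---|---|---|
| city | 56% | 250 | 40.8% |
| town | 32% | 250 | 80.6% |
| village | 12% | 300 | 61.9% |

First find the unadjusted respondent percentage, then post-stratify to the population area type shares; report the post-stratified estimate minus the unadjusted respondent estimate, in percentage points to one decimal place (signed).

-5.1 percentage points

Unadjusted (pooled respondent) estimate weights by respondent counts:
  (250/800)×40.8 + (250/800)×80.6 + (300/800)×61.9 = 61.15%
Post-stratifying to population shares instead:
  0.56×40.8 + 0.32×80.6 + 0.12×61.9 = 56.068%
Difference = 56.068 − 61.15 = -5.082 pp.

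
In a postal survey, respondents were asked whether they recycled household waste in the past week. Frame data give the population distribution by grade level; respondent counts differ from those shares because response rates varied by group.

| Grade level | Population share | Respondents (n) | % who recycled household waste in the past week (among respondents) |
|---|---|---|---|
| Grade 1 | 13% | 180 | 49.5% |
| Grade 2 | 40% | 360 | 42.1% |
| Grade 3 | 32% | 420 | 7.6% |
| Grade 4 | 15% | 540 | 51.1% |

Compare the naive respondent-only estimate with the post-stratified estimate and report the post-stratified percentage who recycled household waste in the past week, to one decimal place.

Without adjustment, the pooled respondent share is:
  (180/1500)×49.5 + (360/1500)×42.1 + (420/1500)×7.6 + (540/1500)×51.1 = 36.568%
Post-stratifying to population shares instead:
  0.13×49.5 + 0.4×42.1 + 0.32×7.6 + 0.15×51.1 = 33.372%

33.4%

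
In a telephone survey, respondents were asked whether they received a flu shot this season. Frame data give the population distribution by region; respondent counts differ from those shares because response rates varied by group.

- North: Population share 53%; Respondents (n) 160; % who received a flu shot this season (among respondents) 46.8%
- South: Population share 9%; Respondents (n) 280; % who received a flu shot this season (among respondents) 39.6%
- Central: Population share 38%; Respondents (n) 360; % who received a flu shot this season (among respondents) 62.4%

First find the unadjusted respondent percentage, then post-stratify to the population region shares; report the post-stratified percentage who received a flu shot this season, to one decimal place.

Unadjusted (pooled respondent) estimate weights by respondent counts:
  (160/800)×46.8 + (280/800)×39.6 + (360/800)×62.4 = 51.3%
Post-stratified estimate weights by population shares:
  0.53×46.8 + 0.09×39.6 + 0.38×62.4 = 52.08%

52.1%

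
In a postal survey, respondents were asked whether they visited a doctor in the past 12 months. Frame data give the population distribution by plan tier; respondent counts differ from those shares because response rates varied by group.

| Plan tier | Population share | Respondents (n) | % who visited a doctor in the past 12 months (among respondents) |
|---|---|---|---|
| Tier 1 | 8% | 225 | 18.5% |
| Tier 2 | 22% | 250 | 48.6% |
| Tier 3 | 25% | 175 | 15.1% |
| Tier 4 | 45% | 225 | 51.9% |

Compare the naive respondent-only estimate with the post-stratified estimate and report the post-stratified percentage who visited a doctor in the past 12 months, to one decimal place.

39.3%

Without adjustment, the pooled respondent share is:
  (225/875)×18.5 + (250/875)×48.6 + (175/875)×15.1 + (225/875)×51.9 = 35.0086%
Post-stratifying to population shares instead:
  0.08×18.5 + 0.22×48.6 + 0.25×15.1 + 0.45×51.9 = 39.302%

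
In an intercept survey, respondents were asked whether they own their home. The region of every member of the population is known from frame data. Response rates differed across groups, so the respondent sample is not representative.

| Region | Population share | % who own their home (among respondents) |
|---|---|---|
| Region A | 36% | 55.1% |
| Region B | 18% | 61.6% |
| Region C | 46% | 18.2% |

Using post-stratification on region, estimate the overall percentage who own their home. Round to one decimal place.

Post-stratification weights by population share, not respondent share:
  Region A: 0.36 × 55.1 = 19.836
  Region B: 0.18 × 61.6 = 11.088
  Region C: 0.46 × 18.2 = 8.372
Post-stratified estimate = 39.296 → 39.3%.

39.3%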